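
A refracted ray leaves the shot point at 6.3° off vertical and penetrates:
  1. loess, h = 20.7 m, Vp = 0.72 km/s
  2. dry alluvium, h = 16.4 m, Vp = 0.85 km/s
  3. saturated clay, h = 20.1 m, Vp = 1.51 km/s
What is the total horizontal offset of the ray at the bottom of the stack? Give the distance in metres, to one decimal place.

9.2 m

Ray parameter p = sin 6.3° / 0.72 km/s = 1.5241e-01 s/km.
Layer 1: θ = 6.30°; offset = 20.7·tan 6.30° = 2.285 m.
Layer 2: sin θ = p·0.85 = 0.1295 → θ = 7.44°; offset = 16.4·tan 7.44° = 2.143 m.
Layer 3: sin θ = p·1.51 = 0.2301 → θ = 13.31°; offset = 20.1·tan 13.31° = 4.753 m.
Summing the layer offsets gives 9.181 m.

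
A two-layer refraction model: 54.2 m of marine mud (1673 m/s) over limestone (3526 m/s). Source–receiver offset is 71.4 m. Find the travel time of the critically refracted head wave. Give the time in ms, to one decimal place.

t = x/V₂ + 2h·√(V₂²−V₁²)/(V₁V₂).
√(V₂²−V₁²) = √(3526²−1673²) = 3103.8 m/s; delay term = 2·54.2·3103.8/(1673·3526) = 0.05704 s.
t = 71.4/3526 + 0.05704 = 0.07729 s.

77.3 ms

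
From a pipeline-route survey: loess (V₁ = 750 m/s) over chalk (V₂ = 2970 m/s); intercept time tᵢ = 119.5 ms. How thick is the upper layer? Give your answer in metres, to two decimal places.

46.31 m

h = tᵢ·V₁·V₂ / (2·√(V₂²−V₁²)).
√(V₂²−V₁²) = √(2970² − 750²) = 2873.7 m/s.
h = 0.1195 s × 750 × 2970 / (2 × 2873.7) = 46.31 m.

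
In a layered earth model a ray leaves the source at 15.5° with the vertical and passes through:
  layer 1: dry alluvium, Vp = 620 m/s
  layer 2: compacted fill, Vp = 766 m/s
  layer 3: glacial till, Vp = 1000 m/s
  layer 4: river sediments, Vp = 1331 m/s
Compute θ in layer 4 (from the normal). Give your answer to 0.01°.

Ray parameter p = sin 15.5° / 620 = 4.3103e-04 s/m.
sin θ_4 = p·V_4 = 4.3103e-04 × 1331 = 0.5737.
θ_4 = 35.01° from the vertical.

35.01°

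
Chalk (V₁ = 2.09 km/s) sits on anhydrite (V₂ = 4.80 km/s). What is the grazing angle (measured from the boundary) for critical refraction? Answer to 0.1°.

64.2°

Critical incidence: sin θ_c = V₁/V₂ = 2.09/4.80 = 0.4354.
θ_c = arcsin 0.4354 = 25.81°.
Measured from the interface: 90° − 25.81° = 64.19°.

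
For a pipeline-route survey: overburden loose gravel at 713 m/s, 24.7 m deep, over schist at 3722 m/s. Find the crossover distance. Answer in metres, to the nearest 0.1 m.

θ_c = arcsin(713/3722) = 11.04°, so cos θ_c = 0.9815 and tᵢ = 2h cos θ_c/V₁ = 0.0680 s.
At crossover x/V₁ = x/V₂ + tᵢ ⇒ x = tᵢ/(1/V₁ − 1/V₂) = 0.06800/(1.4025e-03 − 2.6867e-04) = 59.97 m.

60.0 m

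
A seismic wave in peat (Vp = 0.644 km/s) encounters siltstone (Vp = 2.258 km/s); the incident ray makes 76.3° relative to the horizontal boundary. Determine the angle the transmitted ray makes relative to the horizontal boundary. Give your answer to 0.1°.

33.9°

Angle from the normal: 90° − 76.3° = 13.7°.
Snell's law: sin θ₂ = (V₂/V₁)·sin θ₁ = (2.258/0.644)·sin 13.7° = 0.8304.
θ₂ = sin⁻¹(0.8304) = 56.14° (from vertical).
From the interface: 90° − 56.14° = 33.86°.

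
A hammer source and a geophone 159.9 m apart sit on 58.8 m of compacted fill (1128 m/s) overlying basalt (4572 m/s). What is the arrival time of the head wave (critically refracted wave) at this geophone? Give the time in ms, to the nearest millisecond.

t = x/V₂ + 2h·√(V₂²−V₁²)/(V₁V₂).
√(V₂²−V₁²) = √(4572²−1128²) = 4430.7 m/s; delay term = 2·58.8·4430.7/(1128·4572) = 0.10103 s.
t = 159.9/4572 + 0.10103 = 0.13601 s.

136 ms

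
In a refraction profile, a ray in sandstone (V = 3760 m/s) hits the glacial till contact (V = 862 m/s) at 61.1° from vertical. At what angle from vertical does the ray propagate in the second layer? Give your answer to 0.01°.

11.58°

sin θ₁/V₁ = sin θ₂/V₂ ⇒ sin θ₂ = 862·sin 61.1°/3760 = 862·0.8755/3760 = 0.2007.
θ₂ = arcsin 0.2007 = 11.58° from the normal.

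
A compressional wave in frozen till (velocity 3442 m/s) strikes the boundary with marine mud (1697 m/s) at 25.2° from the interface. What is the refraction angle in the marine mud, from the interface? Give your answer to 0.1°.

Convert to the normal: θ₁ = 90° − 25.2° = 64.8°.
Snell's law: sin θ₂ = (V₂/V₁)·sin θ₁ = (1697/3442)·sin 64.8° = 0.4461.
θ₂ = sin⁻¹(0.4461) = 26.49° (from vertical).
From the interface: 90° − 26.49° = 63.51°.

63.5°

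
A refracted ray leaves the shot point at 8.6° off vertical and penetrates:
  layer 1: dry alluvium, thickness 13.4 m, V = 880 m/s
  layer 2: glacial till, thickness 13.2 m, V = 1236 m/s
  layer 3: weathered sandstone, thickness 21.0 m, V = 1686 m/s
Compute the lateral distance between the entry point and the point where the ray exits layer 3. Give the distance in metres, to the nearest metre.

Apply Snell's law at each interface; in layer i the horizontal offset is hᵢ·tan θᵢ.
Layer 1: θ = 8.60°; offset = 13.4·tan 8.60° = 2.027 m.
Layer 2: sin θ = 1236·sin 8.6°/880 = 0.2100, θ = 12.12°; offset = 13.2·tan 12.12° = 2.836 m.
Layer 3: sin θ = 1686·sin 8.6°/880 = 0.2865, θ = 16.65°; offset = 21.0·tan 16.65° = 6.280 m.
Σ offsets = 11.142 m.

11 m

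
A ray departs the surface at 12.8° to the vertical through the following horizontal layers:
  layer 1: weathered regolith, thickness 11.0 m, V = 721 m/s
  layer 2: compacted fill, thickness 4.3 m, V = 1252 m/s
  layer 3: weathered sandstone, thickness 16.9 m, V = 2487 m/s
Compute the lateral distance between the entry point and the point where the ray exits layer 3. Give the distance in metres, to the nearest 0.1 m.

24.3 m

Ray parameter p = sin 12.8° / 721 m/s = 3.0728e-04 s/m.
Layer 1: θ = 12.80°; offset = 11.0·tan 12.80° = 2.499 m.
Layer 2: sin θ = p·1252 = 0.3847 → θ = 22.63°; offset = 4.3·tan 22.63° = 1.792 m.
Layer 3: sin θ = p·2487 = 0.7642 → θ = 49.84°; offset = 16.9·tan 49.84° = 20.024 m.
Summing the layer offsets gives 24.315 m.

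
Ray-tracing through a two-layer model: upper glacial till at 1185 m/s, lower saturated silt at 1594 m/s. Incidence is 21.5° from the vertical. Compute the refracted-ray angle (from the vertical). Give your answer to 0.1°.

29.5°

Snell's law: sin θ₂ = (V₂/V₁)·sin θ₁ = (1594/1185)·sin 21.5° = 0.4930.
θ₂ = arcsin 0.4930 = 29.54° from the normal.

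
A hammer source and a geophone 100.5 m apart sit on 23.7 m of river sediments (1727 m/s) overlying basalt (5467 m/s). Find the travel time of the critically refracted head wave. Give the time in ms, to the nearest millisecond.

t = x/V₂ + 2h·√(V₂²−V₁²)/(V₁V₂).
√(V₂²−V₁²) = √(5467²−1727²) = 5187.1 m/s; delay term = 2·23.7·5187.1/(1727·5467) = 0.02604 s.
t = 100.5/5467 + 0.02604 = 0.04442 s.

44 ms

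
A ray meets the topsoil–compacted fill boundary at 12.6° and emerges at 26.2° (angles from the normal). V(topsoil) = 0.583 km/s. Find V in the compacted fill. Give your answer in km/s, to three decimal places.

1.180 km/s

Snell's law: sin 12.6°/V₁ = sin 26.2°/V₂.
V₂ = V₁·sin 26.2°/sin 12.6° = 0.583 × 2.0239 = 1.180 km/s.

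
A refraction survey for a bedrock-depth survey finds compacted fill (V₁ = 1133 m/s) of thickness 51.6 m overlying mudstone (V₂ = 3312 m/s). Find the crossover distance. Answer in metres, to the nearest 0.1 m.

θ_c = arcsin(1133/3312) = 20.00°, so cos θ_c = 0.9397 and tᵢ = 2h cos θ_c/V₁ = 0.0856 s.
At crossover x/V₁ = x/V₂ + tᵢ ⇒ x = tᵢ/(1/V₁ − 1/V₂) = 0.08559/(8.8261e-04 − 3.0193e-04) = 147.40 m.

147.4 m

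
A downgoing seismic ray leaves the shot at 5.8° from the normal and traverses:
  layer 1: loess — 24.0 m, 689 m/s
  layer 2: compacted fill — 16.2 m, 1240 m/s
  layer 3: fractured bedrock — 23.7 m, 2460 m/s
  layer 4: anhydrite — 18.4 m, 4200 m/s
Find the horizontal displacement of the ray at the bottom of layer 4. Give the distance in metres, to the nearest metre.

29 m

Apply Snell's law at each interface; in layer i the horizontal offset is hᵢ·tan θᵢ.
Layer 1: θ = 5.80°; offset = 24.0·tan 5.80° = 2.438 m.
Layer 2: sin θ = 1240·sin 5.8°/689 = 0.1819, θ = 10.48°; offset = 16.2·tan 10.48° = 2.996 m.
Layer 3: sin θ = 2460·sin 5.8°/689 = 0.3608, θ = 21.15°; offset = 23.7·tan 21.15° = 9.169 m.
Layer 4: sin θ = 4200·sin 5.8°/689 = 0.6160, θ = 38.03°; offset = 18.4·tan 38.03° = 14.389 m.
Σ offsets = 28.992 m.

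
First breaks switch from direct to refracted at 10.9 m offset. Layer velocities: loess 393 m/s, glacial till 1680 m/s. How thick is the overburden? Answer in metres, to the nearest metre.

x_cross = 2h·√((V₂+V₁)/(V₂−V₁)) → h = x_cross / (2·√((V₂+V₁)/(V₂−V₁))).
√((V₂+V₁)/(V₂−V₁)) = √((1680+393)/(1680−393)) = 1.2691.
h = 10.9 / (2·1.2691) = 4.29 m.

4 m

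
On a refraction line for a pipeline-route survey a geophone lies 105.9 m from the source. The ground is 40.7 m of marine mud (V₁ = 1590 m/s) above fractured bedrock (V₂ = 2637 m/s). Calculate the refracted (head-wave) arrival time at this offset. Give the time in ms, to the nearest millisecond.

t = x/V₂ + 2h·√(V₂²−V₁²)/(V₁V₂).
√(V₂²−V₁²) = √(2637²−1590²) = 2103.7 m/s; delay term = 2·40.7·2103.7/(1590·2637) = 0.04084 s.
t = 105.9/2637 + 0.04084 = 0.08100 s.

81 ms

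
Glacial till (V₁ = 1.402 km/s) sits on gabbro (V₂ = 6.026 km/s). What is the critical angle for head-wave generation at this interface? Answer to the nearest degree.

13°

Critical incidence: sin θ_c = V₁/V₂ = 1.402/6.026 = 0.2327.
θ_c = arcsin 0.2327 = 13.45°.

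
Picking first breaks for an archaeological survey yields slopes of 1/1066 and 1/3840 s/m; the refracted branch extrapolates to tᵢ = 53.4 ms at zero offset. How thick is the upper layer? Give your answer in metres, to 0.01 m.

h = tᵢ·V₁·V₂ / (2·√(V₂²−V₁²)).
√(V₂²−V₁²) = √(3840² − 1066²) = 3689.1 m/s.
h = 0.0534 s × 1066 × 3840 / (2 × 3689.1) = 29.63 m.

29.63 m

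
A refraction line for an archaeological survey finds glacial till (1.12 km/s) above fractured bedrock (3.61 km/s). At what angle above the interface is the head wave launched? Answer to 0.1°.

71.9°

At critical incidence the refracted ray runs along the interface (θ₂ = 90°), so sin θ_c = V₁/V₂.
θ_c = arcsin(1.12/3.61) = arcsin 0.3102 = 18.07°.
Measured from the interface: 90° − 18.07° = 71.93°.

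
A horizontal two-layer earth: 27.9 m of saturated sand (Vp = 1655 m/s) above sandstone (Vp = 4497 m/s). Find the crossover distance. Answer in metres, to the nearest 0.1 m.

82.1 m

θ_c = arcsin(1655/4497) = 21.59°, so cos θ_c = 0.9298 and tᵢ = 2h cos θ_c/V₁ = 0.0313 s.
At crossover x/V₁ = x/V₂ + tᵢ ⇒ x = tᵢ/(1/V₁ − 1/V₂) = 0.03135/(6.0423e-04 − 2.2237e-04) = 82.10 m.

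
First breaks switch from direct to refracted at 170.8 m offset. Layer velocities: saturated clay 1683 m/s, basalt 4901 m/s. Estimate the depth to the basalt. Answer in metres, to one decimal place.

59.7 m

x_cross = 2h·√((V₂+V₁)/(V₂−V₁)) → h = x_cross / (2·√((V₂+V₁)/(V₂−V₁))).
√((V₂+V₁)/(V₂−V₁)) = √((4901+1683)/(4901−1683)) = 1.4304.
h = 170.8 / (2·1.4304) = 59.70 m.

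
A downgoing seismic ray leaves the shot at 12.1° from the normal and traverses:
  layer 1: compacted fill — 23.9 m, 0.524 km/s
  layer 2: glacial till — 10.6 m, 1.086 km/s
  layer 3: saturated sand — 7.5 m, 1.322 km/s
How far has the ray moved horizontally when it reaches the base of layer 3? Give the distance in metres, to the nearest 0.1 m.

14.9 m

Ray parameter p = sin 12.1° / 0.524 km/s = 4.0004e-01 s/km.
Layer 1: θ = 12.10°; offset = 23.9·tan 12.10° = 5.124 m.
Layer 2: sin θ = p·1.086 = 0.4344 → θ = 25.75°; offset = 10.6·tan 25.75° = 5.113 m.
Layer 3: sin θ = p·1.322 = 0.5288 → θ = 31.93°; offset = 7.5·tan 31.93° = 4.673 m.
Σ offsets = 14.910 m.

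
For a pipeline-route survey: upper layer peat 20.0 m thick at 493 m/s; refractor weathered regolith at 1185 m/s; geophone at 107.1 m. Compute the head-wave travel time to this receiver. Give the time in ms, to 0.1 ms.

t = x/V₂ + 2h·√(V₂²−V₁²)/(V₁V₂).
√(V₂²−V₁²) = √(1185²−493²) = 1077.6 m/s; delay term = 2·20.0·1077.6/(493·1185) = 0.07378 s.
t = 107.1/1185 + 0.07378 = 0.16416 s.

164.2 ms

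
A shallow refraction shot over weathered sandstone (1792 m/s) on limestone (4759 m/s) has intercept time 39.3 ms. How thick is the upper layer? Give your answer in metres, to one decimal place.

θ_c = arcsin(1792/4759) = 22.12°; cos θ_c = 0.9264.
tᵢ = 2h cos θ_c/V₁ ⇒ h = tᵢ·V₁/(2 cos θ_c) = 0.0393·1792/(2·0.9264) = 38.01 m.

38.0 m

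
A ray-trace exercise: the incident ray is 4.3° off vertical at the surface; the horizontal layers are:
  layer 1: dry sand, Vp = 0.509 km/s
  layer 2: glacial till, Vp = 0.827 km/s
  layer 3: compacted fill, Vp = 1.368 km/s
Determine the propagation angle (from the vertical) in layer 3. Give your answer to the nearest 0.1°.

Ray parameter p = sin 4.3° / 0.509 = 1.4731e-01 s/km.
sin θ_3 = p·V_3 = 1.4731e-01 × 1.368 = 0.2015.
θ_3 = arcsin 0.2015 = 11.63°.

11.6°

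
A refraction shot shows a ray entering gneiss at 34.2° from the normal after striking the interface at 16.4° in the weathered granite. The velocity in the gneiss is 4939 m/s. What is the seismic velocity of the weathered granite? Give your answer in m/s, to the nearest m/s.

2481 m/s

Snell's law: sin 16.4°/V₁ = sin 34.2°/V₂.
V₁ = V₂·sin 16.4°/sin 34.2° = 4939 × 0.5023 = 2480.92 m/s.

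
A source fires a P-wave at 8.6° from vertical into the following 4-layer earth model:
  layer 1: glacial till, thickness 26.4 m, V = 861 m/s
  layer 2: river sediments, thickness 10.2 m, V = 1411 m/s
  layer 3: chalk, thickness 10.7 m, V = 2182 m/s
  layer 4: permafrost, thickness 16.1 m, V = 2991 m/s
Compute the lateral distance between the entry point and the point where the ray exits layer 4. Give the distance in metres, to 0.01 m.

20.74 m

Apply Snell's law at each interface; in layer i the horizontal offset is hᵢ·tan θᵢ.
Layer 1: θ = 8.60°; offset = 26.4·tan 8.60° = 3.9926 m.
Layer 2: sin θ = 1411·sin 8.6°/861 = 0.2451, θ = 14.19°; offset = 10.2·tan 14.19° = 2.5782 m.
Layer 3: sin θ = 2182·sin 8.6°/861 = 0.3790, θ = 22.27°; offset = 10.7·tan 22.27° = 4.3817 m.
Layer 4: sin θ = 2991·sin 8.6°/861 = 0.5195, θ = 31.30°; offset = 16.1·tan 31.30° = 9.7876 m.
Σ offsets = 20.7401 m.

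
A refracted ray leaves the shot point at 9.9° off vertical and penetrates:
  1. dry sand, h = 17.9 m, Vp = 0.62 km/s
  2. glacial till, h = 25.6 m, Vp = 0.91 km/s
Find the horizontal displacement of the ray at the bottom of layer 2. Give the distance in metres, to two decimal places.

9.80 m

p = sin θ₁/V₁ = sin 9.9°/0.62 = 2.7731e-01 s/km is conserved through the stack.
Layer 1: θ = 9.90°; offset = 17.9·tan 9.90° = 3.1241 m.
Layer 2: sin θ = p·0.91 = 0.2523 → θ = 14.62°; offset = 25.6·tan 14.62° = 6.6762 m.
Σ offsets = 9.8002 m.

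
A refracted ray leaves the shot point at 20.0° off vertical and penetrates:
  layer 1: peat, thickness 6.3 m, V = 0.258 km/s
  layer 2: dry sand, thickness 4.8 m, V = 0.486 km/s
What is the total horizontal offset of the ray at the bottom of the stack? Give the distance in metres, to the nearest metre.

p = sin θ₁/V₁ = sin 20.0°/0.258 = 1.3257e+00 s/km is conserved through the stack.
Layer 1: θ = 20.00°; offset = 6.3·tan 20.00° = 2.293 m.
Layer 2: sin θ = p·0.486 = 0.6443 → θ = 40.11°; offset = 4.8·tan 40.11° = 4.044 m.
Total horizontal offset = 6.337 m.

6 m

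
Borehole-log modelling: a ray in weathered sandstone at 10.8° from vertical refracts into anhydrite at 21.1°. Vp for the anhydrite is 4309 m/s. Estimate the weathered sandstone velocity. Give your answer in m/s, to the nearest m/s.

sin 10.8° = 0.1874; sin 21.1° = 0.3600.
V₁ = V₂·(sin θ₁/sin θ₂) = 4309·(0.1874/0.3600) = 2242.87 m/s.

2243 m/s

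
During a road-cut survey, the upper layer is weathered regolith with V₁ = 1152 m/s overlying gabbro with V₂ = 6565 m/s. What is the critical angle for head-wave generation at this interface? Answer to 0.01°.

Critical incidence: sin θ_c = V₁/V₂ = 1152/6565 = 0.1755.
θ_c = arcsin 0.1755 = 10.11°.

10.11°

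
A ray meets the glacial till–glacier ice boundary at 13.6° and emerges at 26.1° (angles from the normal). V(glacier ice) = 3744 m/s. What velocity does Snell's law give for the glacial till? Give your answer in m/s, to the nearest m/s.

Snell's law: sin 13.6°/V₁ = sin 26.1°/V₂.
V₁ = V₂·sin 13.6°/sin 26.1° = 3744 × 0.5345 = 2001.12 m/s.

2001 m/s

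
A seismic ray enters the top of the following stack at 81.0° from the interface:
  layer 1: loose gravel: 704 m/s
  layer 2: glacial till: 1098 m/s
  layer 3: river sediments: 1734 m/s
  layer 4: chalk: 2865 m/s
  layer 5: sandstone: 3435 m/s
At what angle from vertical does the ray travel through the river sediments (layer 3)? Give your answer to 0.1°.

22.7°

From the normal: θ₁ = 90° − 81.0° = 9.0°.
Ray parameter p = sin 9.0° / 704 = 2.2221e-04 s/m.
sin θ_3 = p·V_3 = 2.2221e-04 × 1734 = 0.3853.
θ_3 = 22.66° from the vertical.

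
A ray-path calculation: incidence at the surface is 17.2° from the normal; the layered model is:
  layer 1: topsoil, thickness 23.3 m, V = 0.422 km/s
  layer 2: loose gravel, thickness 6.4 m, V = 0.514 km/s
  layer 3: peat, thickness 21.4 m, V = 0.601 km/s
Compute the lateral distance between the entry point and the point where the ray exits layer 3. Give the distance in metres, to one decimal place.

19.6 m

Apply Snell's law at each interface; in layer i the horizontal offset is hᵢ·tan θᵢ.
Layer 1: θ = 17.20°; offset = 23.3·tan 17.20° = 7.213 m.
Layer 2: sin θ = 0.514·sin 17.2°/0.422 = 0.3602, θ = 21.11°; offset = 6.4·tan 21.11° = 2.471 m.
Layer 3: sin θ = 0.601·sin 17.2°/0.422 = 0.4211, θ = 24.91°; offset = 21.4·tan 24.91° = 9.937 m.
Total horizontal offset = 19.620 m.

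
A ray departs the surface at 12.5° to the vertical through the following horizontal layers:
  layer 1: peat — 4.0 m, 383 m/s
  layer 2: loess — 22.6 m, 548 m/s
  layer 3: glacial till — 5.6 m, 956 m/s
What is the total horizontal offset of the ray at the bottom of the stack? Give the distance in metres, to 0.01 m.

Apply Snell's law at each interface; in layer i the horizontal offset is hᵢ·tan θᵢ.
Layer 1: θ = 12.50°; offset = 4.0·tan 12.50° = 0.8868 m.
Layer 2: sin θ = 548·sin 12.5°/383 = 0.3097, θ = 18.04°; offset = 22.6·tan 18.04° = 7.3607 m.
Layer 3: sin θ = 956·sin 12.5°/383 = 0.5403, θ = 32.70°; offset = 5.6·tan 32.70° = 3.5952 m.
Total horizontal offset = 11.8427 m.

11.84 m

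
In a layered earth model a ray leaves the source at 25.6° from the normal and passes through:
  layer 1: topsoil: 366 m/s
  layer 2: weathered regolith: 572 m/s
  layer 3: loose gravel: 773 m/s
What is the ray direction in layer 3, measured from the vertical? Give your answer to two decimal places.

Snell's law across each interface conserves sin θ / V, so sin θ_3 = V_3·sin θ₁/V₁.
sin θ_3 = 773 × sin 25.6° / 366 = 0.9126.
θ_3 = 65.86° from the vertical.

65.86°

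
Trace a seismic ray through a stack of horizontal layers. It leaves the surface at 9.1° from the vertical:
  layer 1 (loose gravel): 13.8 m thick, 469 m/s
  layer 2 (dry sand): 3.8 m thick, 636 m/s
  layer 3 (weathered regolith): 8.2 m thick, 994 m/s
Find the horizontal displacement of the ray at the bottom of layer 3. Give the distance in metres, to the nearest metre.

Apply Snell's law at each interface; in layer i the horizontal offset is hᵢ·tan θᵢ.
Layer 1: θ = 9.10°; offset = 13.8·tan 9.10° = 2.210 m.
Layer 2: sin θ = 636·sin 9.1°/469 = 0.2145, θ = 12.38°; offset = 3.8·tan 12.38° = 0.834 m.
Layer 3: sin θ = 994·sin 9.1°/469 = 0.3352, θ = 19.58°; offset = 8.2·tan 19.58° = 2.917 m.
Summing the layer offsets gives 5.962 m.

6 m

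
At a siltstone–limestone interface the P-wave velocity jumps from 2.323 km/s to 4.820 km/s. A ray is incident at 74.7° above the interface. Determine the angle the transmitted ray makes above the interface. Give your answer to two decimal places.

Angle from the normal: 90° − 74.7° = 15.3°.
Snell's law: sin θ₂ = (V₂/V₁)·sin θ₁ = (4.820/2.323)·sin 15.3° = 0.5475.
θ₂ = sin⁻¹(0.5475) = 33.20° (from vertical).
From the interface: 90° − 33.20° = 56.80°.

56.80°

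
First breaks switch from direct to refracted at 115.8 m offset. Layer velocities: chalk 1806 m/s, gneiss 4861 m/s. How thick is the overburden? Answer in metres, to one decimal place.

x_cross = 2h·√((V₂+V₁)/(V₂−V₁)) → h = x_cross / (2·√((V₂+V₁)/(V₂−V₁))).
√((V₂+V₁)/(V₂−V₁)) = √((4861+1806)/(4861−1806)) = 1.4773.
h = 115.8 / (2·1.4773) = 39.19 m.

39.2 m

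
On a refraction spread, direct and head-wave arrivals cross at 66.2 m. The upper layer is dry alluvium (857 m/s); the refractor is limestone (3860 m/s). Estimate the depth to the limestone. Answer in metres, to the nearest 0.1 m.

26.4 m

x_cross = 2h·√((V₂+V₁)/(V₂−V₁)) → h = x_cross / (2·√((V₂+V₁)/(V₂−V₁))).
√((V₂+V₁)/(V₂−V₁)) = √((3860+857)/(3860−857)) = 1.2533.
h = 66.2 / (2·1.2533) = 26.41 m.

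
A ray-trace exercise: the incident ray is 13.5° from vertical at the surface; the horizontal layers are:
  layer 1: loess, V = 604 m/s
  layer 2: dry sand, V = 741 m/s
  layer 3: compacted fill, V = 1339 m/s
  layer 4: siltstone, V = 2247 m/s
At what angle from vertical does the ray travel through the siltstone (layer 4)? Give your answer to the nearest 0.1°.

Snell's law across each interface conserves sin θ / V, so sin θ_4 = V_4·sin θ₁/V₁.
sin θ_4 = 2247 × sin 13.5° / 604 = 0.8685.
θ_4 = 60.28° from the vertical.

60.3°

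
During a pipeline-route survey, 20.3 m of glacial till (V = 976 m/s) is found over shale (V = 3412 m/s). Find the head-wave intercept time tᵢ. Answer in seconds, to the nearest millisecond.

θ_c = arcsin(V₁/V₂) = arcsin(976/3412) = 16.62°; cos θ_c = 0.9582.
tᵢ = 2h·cos θ_c / V₁ = 2·20.3·0.9582 / 976 = 0.03986 s.

0.040 s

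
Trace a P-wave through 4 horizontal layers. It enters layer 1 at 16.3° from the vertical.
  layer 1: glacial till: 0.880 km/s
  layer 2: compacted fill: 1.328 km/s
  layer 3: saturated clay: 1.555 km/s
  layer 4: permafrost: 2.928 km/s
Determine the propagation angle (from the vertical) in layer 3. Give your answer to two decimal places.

29.73°

Snell's law across each interface conserves sin θ / V, so sin θ_3 = V_3·sin θ₁/V₁.
sin θ_3 = 1.555 × sin 16.3° / 0.880 = 0.4960.
θ_3 = arcsin 0.4960 = 29.73°.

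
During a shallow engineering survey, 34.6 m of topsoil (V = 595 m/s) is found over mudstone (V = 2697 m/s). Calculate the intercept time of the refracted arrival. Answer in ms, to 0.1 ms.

θ_c = arcsin(V₁/V₂) = arcsin(595/2697) = 12.75°; cos θ_c = 0.9754.
tᵢ = 2h·cos θ_c / V₁ = 2·34.6·0.9754 / 595 = 0.11344 s.

113.4 ms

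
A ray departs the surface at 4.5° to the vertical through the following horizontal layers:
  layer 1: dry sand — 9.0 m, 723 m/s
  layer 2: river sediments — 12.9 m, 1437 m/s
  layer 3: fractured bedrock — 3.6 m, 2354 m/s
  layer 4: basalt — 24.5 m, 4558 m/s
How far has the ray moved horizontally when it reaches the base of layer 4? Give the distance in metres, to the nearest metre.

18 m

Apply Snell's law at each interface; in layer i the horizontal offset is hᵢ·tan θᵢ.
Layer 1: θ = 4.50°; offset = 9.0·tan 4.50° = 0.708 m.
Layer 2: sin θ = 1437·sin 4.5°/723 = 0.1559, θ = 8.97°; offset = 12.9·tan 8.97° = 2.037 m.
Layer 3: sin θ = 2354·sin 4.5°/723 = 0.2555, θ = 14.80°; offset = 3.6·tan 14.80° = 0.951 m.
Layer 4: sin θ = 4558·sin 4.5°/723 = 0.4946, θ = 29.65°; offset = 24.5·tan 29.65° = 13.944 m.
Summing the layer offsets gives 17.640 m.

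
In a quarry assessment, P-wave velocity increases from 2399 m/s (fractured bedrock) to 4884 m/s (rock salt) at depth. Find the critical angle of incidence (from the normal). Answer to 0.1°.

At critical incidence the refracted ray runs along the interface (θ₂ = 90°), so sin θ_c = V₁/V₂.
θ_c = arcsin(2399/4884) = arcsin 0.4912 = 29.42°.

29.4°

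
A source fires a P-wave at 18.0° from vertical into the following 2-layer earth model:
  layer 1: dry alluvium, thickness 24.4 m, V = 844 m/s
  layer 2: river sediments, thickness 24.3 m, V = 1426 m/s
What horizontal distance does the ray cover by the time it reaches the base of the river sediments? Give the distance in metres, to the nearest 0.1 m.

22.8 m

Apply Snell's law at each interface; in layer i the horizontal offset is hᵢ·tan θᵢ.
Layer 1: θ = 18.00°; offset = 24.4·tan 18.00° = 7.928 m.
Layer 2: sin θ = 1426·sin 18.0°/844 = 0.5221, θ = 31.47°; offset = 24.3·tan 31.47° = 14.876 m.
Total horizontal offset = 22.804 m.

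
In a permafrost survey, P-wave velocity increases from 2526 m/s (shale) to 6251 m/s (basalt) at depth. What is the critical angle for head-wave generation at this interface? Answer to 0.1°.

At critical incidence the refracted ray runs along the interface (θ₂ = 90°), so sin θ_c = V₁/V₂.
θ_c = arcsin(2526/6251) = arcsin 0.4041 = 23.83°.

23.8°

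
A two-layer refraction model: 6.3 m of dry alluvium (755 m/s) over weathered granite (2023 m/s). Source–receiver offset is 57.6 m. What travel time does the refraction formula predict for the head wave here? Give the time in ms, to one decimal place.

44.0 ms

θ_c = arcsin(V₁/V₂) = arcsin(755/2023) = 21.91°, cos θ_c = 0.9277.
Intercept time tᵢ = 2h cos θ_c / V₁ = 2·6.3·0.9277/755 = 0.01548 s.
t = x/V₂ + tᵢ = 57.6/2023 + 0.01548 = 0.04396 s.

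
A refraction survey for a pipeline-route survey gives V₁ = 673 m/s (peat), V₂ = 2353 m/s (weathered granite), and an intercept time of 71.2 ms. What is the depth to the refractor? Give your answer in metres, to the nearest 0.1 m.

25.0 m

h = tᵢ·V₁·V₂ / (2·√(V₂²−V₁²)).
√(V₂²−V₁²) = √(2353² − 673²) = 2254.7 m/s.
h = 0.0712 s × 673 × 2353 / (2 × 2254.7) = 25.00 m.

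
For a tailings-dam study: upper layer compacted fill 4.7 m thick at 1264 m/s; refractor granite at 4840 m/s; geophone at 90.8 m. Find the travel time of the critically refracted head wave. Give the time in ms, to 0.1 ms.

25.9 ms

θ_c = arcsin(V₁/V₂) = arcsin(1264/4840) = 15.14°, cos θ_c = 0.9653.
Intercept time tᵢ = 2h cos θ_c / V₁ = 2·4.7·0.9653/1264 = 0.00718 s.
t = x/V₂ + tᵢ = 90.8/4840 + 0.00718 = 0.02594 s.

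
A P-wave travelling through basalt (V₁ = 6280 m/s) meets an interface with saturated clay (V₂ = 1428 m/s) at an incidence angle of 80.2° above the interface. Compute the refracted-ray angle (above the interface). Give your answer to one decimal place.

87.8°

Angle from the normal: 90° − 80.2° = 9.8°.
Snell's law: sin θ₂ = (V₂/V₁)·sin θ₁ = (1428/6280)·sin 9.8° = 0.0387.
θ₂ = sin⁻¹(0.0387) = 2.22° (from vertical).
From the interface: 90° − 2.22° = 87.78°.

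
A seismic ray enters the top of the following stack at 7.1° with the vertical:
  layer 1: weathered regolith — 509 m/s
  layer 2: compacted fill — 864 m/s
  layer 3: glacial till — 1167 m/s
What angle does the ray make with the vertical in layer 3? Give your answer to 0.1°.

16.5°

Snell's law across each interface conserves sin θ / V, so sin θ_3 = V_3·sin θ₁/V₁.
sin θ_3 = 1167 × sin 7.1° / 509 = 0.2834.
θ_3 = 16.46° from the vertical.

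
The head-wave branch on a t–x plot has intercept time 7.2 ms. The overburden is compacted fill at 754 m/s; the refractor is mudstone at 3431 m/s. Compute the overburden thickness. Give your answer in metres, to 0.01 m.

2.78 m

h = tᵢ·V₁·V₂ / (2·√(V₂²−V₁²)).
√(V₂²−V₁²) = √(3431² − 754²) = 3347.1 m/s.
h = 0.0072 s × 754 × 3431 / (2 × 3347.1) = 2.78 m.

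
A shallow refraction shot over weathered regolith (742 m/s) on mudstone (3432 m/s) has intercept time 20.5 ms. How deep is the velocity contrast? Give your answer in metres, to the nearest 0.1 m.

7.8 m

h = tᵢ·V₁·V₂ / (2·√(V₂²−V₁²)).
√(V₂²−V₁²) = √(3432² − 742²) = 3350.8 m/s.
h = 0.0205 s × 742 × 3432 / (2 × 3350.8) = 7.79 m.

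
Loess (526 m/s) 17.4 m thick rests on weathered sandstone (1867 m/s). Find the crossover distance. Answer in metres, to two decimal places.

x_cross = 2h·√((V₂+V₁)/(V₂−V₁)).
(V₂+V₁)/(V₂−V₁) = (1867+526)/(1867−526) = 1.7845; √ = 1.3358.
x_cross = 2·17.4·1.3358 = 46.49 m.

46.49 m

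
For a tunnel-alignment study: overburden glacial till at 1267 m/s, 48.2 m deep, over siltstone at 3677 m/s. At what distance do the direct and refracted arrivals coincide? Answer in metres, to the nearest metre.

138 m

x_cross = 2h·√((V₂+V₁)/(V₂−V₁)).
(V₂+V₁)/(V₂−V₁) = (3677+1267)/(3677−1267) = 2.0515; √ = 1.4323.
x_cross = 2·48.2·1.4323 = 138.07 m.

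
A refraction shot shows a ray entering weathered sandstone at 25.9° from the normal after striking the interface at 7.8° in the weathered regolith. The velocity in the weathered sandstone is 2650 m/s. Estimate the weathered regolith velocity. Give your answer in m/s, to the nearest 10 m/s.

820 m/s

Snell's law: sin 7.8°/V₁ = sin 25.9°/V₂.
V₁ = V₂·sin 7.8°/sin 25.9° = 2650 × 0.3107 = 823.36 m/s.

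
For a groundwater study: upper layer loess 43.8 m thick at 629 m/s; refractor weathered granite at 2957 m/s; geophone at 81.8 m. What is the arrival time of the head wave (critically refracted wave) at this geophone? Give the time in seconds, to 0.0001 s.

0.1637 s

t = x/V₂ + 2h·√(V₂²−V₁²)/(V₁V₂).
√(V₂²−V₁²) = √(2957²−629²) = 2889.3 m/s; delay term = 2·43.8·2889.3/(629·2957) = 0.13608 s.
t = 81.8/2957 + 0.13608 = 0.16374 s.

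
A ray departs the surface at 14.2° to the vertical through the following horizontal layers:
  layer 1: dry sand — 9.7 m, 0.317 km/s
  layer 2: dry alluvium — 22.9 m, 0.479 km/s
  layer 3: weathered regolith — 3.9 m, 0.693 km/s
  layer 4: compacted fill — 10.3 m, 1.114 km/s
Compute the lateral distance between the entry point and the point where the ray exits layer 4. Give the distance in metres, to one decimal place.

Apply Snell's law at each interface; in layer i the horizontal offset is hᵢ·tan θᵢ.
Layer 1: θ = 14.20°; offset = 9.7·tan 14.20° = 2.454 m.
Layer 2: sin θ = 0.479·sin 14.2°/0.317 = 0.3707, θ = 21.76°; offset = 22.9·tan 21.76° = 9.139 m.
Layer 3: sin θ = 0.693·sin 14.2°/0.317 = 0.5363, θ = 32.43°; offset = 3.9·tan 32.43° = 2.478 m.
Layer 4: sin θ = 1.114·sin 14.2°/0.317 = 0.8621, θ = 59.55°; offset = 10.3·tan 59.55° = 17.520 m.
Σ offsets = 31.592 m.

31.6 m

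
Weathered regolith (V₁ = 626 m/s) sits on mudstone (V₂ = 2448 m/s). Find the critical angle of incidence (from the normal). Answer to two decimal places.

At critical incidence the refracted ray runs along the interface (θ₂ = 90°), so sin θ_c = V₁/V₂.
θ_c = arcsin(626/2448) = arcsin 0.2557 = 14.82°.

14.82°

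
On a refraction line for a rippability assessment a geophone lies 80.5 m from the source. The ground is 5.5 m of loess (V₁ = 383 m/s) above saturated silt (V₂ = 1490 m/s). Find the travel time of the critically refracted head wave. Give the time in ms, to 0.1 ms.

t = x/V₂ + 2h·√(V₂²−V₁²)/(V₁V₂).
√(V₂²−V₁²) = √(1490²−383²) = 1439.9 m/s; delay term = 2·5.5·1439.9/(383·1490) = 0.02776 s.
t = 80.5/1490 + 0.02776 = 0.08178 s.

81.8 ms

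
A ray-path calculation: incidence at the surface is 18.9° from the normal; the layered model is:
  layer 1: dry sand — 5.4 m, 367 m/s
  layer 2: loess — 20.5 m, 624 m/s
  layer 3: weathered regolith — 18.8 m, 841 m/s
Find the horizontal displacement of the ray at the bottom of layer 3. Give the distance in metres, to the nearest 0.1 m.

Apply Snell's law at each interface; in layer i the horizontal offset is hᵢ·tan θᵢ.
Layer 1: θ = 18.90°; offset = 5.4·tan 18.90° = 1.849 m.
Layer 2: sin θ = 624·sin 18.9°/367 = 0.5507, θ = 33.42°; offset = 20.5·tan 33.42° = 13.527 m.
Layer 3: sin θ = 841·sin 18.9°/367 = 0.7423, θ = 47.93°; offset = 18.8·tan 47.93° = 20.825 m.
Σ offsets = 36.200 m.

36.2 m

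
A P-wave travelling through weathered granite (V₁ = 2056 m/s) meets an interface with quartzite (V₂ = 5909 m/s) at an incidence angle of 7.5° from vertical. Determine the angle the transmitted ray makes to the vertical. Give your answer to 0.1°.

Snell's law: sin θ₂ = (V₂/V₁)·sin θ₁ = (5909/2056)·sin 7.5° = 0.3751.
θ₂ = sin⁻¹(0.3751) = 22.03° (from vertical).

22.0°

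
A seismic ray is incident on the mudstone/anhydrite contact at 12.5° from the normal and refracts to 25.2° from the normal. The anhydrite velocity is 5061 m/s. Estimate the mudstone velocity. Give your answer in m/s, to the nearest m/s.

2573 m/s

Snell's law: sin 12.5°/V₁ = sin 25.2°/V₂.
V₁ = V₂·sin 12.5°/sin 25.2° = 5061 × 0.5083 = 2572.70 m/s.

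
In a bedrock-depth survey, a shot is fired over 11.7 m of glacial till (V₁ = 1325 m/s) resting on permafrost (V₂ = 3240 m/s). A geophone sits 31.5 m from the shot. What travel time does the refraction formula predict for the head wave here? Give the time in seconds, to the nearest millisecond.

0.026 s

t = x/V₂ + 2h·√(V₂²−V₁²)/(V₁V₂).
√(V₂²−V₁²) = √(3240²−1325²) = 2956.7 m/s; delay term = 2·11.7·2956.7/(1325·3240) = 0.01612 s.
t = 31.5/3240 + 0.01612 = 0.02584 s.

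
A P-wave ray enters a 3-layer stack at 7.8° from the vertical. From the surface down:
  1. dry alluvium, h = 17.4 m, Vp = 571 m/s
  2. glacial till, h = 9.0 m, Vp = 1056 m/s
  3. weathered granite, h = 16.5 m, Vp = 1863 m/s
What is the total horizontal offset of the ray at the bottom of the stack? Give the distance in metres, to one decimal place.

Ray parameter p = sin 7.8° / 571 m/s = 2.3768e-04 s/m.
Layer 1: θ = 7.80°; offset = 17.4·tan 7.80° = 2.384 m.
Layer 2: sin θ = p·1056 = 0.2510 → θ = 14.54°; offset = 9.0·tan 14.54° = 2.334 m.
Layer 3: sin θ = p·1863 = 0.4428 → θ = 26.28°; offset = 16.5·tan 26.28° = 8.149 m.
Summing the layer offsets gives 12.866 m.

12.9 m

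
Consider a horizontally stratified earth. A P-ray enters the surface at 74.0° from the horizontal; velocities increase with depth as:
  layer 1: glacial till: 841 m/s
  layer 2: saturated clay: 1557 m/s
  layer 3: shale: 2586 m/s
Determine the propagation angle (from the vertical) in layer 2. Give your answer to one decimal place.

From the normal: θ₁ = 90° − 74.0° = 16.0°.
Snell's law across each interface conserves sin θ / V, so sin θ_2 = V_2·sin θ₁/V₁.
sin θ_2 = 1557 × sin 16.0° / 841 = 0.5103.
θ_2 = 30.68° from the vertical.

30.7°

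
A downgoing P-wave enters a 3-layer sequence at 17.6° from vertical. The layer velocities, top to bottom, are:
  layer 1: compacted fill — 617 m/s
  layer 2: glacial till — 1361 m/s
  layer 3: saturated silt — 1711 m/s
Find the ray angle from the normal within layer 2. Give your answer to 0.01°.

41.83°

Ray parameter p = sin 17.6° / 617 = 4.9006e-04 s/m.
sin θ_2 = p·V_2 = 4.9006e-04 × 1361 = 0.6670.
θ_2 = arcsin 0.6670 = 41.83°.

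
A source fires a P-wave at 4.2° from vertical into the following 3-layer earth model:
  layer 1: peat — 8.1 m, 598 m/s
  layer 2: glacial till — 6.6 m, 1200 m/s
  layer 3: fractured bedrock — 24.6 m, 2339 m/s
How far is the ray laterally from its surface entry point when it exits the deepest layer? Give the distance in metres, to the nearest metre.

9 m

Ray parameter p = sin 4.2° / 598 m/s = 1.2247e-04 s/m.
Layer 1: θ = 4.20°; offset = 8.1·tan 4.20° = 0.595 m.
Layer 2: sin θ = p·1200 = 0.1470 → θ = 8.45°; offset = 6.6·tan 8.45° = 0.981 m.
Layer 3: sin θ = p·2339 = 0.2865 → θ = 16.65°; offset = 24.6·tan 16.65° = 7.355 m.
Σ offsets = 8.931 m.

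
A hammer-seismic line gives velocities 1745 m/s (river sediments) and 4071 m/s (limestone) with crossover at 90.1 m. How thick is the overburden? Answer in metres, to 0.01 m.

28.49 m

h = (x_cross/2)·√((V₂−V₁)/(V₂+V₁)).
(V₂−V₁)/(V₂+V₁) = (4071−1745)/(4071+1745) = 0.3999; √ = 0.6324.
h = (90.1/2)·0.6324 = 28.49 m.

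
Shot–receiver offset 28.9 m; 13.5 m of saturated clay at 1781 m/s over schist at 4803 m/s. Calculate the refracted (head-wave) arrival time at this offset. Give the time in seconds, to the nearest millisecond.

0.020 s

t = x/V₂ + 2h·√(V₂²−V₁²)/(V₁V₂).
√(V₂²−V₁²) = √(4803²−1781²) = 4460.6 m/s; delay term = 2·13.5·4460.6/(1781·4803) = 0.01408 s.
t = 28.9/4803 + 0.01408 = 0.02010 s.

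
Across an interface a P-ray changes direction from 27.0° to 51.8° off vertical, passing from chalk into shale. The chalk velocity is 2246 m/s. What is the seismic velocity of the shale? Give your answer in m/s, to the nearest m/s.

sin 27.0° = 0.4540; sin 51.8° = 0.7859.
V₂ = V₁·(sin θ₂/sin θ₁) = 2246·(0.7859/0.4540) = 3887.82 m/s.

3888 m/s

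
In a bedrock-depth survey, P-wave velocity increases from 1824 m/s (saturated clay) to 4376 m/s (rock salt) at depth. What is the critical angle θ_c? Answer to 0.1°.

At critical incidence the refracted ray runs along the interface (θ₂ = 90°), so sin θ_c = V₁/V₂.
θ_c = arcsin(1824/4376) = arcsin 0.4168 = 24.63°.

24.6°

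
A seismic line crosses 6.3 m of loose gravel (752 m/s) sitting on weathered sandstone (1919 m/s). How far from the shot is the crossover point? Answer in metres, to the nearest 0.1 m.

19.1 m

θ_c = arcsin(752/1919) = 23.07°, so cos θ_c = 0.9200 and tᵢ = 2h cos θ_c/V₁ = 0.0154 s.
At crossover x/V₁ = x/V₂ + tᵢ ⇒ x = tᵢ/(1/V₁ − 1/V₂) = 0.01542/(1.3298e-03 − 5.2110e-04) = 19.06 m.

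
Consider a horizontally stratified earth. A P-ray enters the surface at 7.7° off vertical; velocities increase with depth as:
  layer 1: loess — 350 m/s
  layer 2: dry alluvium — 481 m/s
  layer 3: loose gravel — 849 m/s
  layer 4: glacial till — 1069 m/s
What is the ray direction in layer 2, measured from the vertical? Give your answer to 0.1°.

Ray parameter p = sin 7.7° / 350 = 3.8282e-04 s/m.
sin θ_2 = p·V_2 = 3.8282e-04 × 481 = 0.1841.
θ_2 = arcsin 0.1841 = 10.61°.

10.6°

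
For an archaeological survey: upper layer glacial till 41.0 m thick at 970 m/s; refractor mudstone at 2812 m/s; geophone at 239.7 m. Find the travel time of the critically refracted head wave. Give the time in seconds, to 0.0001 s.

t = x/V₂ + 2h·√(V₂²−V₁²)/(V₁V₂).
√(V₂²−V₁²) = √(2812²−970²) = 2639.4 m/s; delay term = 2·41.0·2639.4/(970·2812) = 0.07935 s.
t = 239.7/2812 + 0.07935 = 0.16459 s.

0.1646 s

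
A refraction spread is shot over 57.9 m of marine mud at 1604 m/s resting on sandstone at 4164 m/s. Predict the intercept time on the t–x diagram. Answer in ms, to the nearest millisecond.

tᵢ = 2h·√(V₂²−V₁²)/(V₁V₂).
√(V₂²−V₁²) = √(4164²−1604²) = 3842.7 m/s.
tᵢ = 2·57.9·3842.7/(1604·4164) = 0.06662 s.

67 ms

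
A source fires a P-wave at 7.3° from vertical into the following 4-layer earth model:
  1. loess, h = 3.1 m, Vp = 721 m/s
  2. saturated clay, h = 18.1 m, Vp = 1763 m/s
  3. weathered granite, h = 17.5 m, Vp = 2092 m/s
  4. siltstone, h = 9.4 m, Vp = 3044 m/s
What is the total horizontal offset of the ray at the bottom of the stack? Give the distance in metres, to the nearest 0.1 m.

Apply Snell's law at each interface; in layer i the horizontal offset is hᵢ·tan θᵢ.
Layer 1: θ = 7.30°; offset = 3.1·tan 7.30° = 0.397 m.
Layer 2: sin θ = 1763·sin 7.3°/721 = 0.3107, θ = 18.10°; offset = 18.1·tan 18.10° = 5.916 m.
Layer 3: sin θ = 2092·sin 7.3°/721 = 0.3687, θ = 21.63°; offset = 17.5·tan 21.63° = 6.941 m.
Layer 4: sin θ = 3044·sin 7.3°/721 = 0.5365, θ = 32.44°; offset = 9.4·tan 32.44° = 5.975 m.
Total horizontal offset = 19.230 m.

19.2 m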